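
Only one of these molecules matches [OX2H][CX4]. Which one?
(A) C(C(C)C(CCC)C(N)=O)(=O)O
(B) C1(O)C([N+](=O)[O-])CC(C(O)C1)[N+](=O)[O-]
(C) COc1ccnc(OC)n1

B

[OX2H][CX4] describes a hydroxyl oxygen bound to an sp3 (X4) carbon (an aliphatic alcohol).
(A) has a carboxylic acid group (-C(=O)OH) but the -OH is on a CX3 carbonyl carbon, not a CX4 carbon.
(B) contains a hydroxyl group (-OH), which satisfies every atom and bond constraint.
(C) has a methoxy ether (-OCH3) but the oxygen has H0 (ether), not H1.
So the answer is (B).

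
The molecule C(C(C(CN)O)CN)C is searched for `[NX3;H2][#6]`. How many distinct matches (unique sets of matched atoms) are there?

2

[NX3;H2][#6] is the SMARTS for a primary amine: a trivalent nitrogen with two H attached to carbon.
The molecule carries 2 separate instances of a primary amino group (-NH2) meeting every constraint; each maps to a distinct set of atoms, giving 2 matches.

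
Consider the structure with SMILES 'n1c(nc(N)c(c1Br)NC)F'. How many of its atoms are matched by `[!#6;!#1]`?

6

The query [!#6;!#1] means: not carbon and not hydrogen — any heteroatom.
Check the 11 heavy atoms by environment: 2× n (aromatic) → match; 4× c (aromatic) → no; 1× Br → match; 2× N → match; 1× C → no; 1× F → match.
Summing the matching environments: 2 + 1 + 2 + 1 = 6 matching atoms.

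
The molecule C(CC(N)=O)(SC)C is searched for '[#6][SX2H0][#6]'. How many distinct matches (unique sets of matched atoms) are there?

1

[#6][SX2H0][#6] is the SMARTS for a thioether: an aliphatic sulfur bridging two carbons with no H on the sulfur.
Exactly one fragment in the molecule meets all constraints, giving 1 match.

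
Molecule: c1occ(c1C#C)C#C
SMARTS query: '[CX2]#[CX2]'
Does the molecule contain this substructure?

Yes

The pattern [CX2]#[CX2] describes a carbon-carbon triple bond — an alkyne.
The molecule carries an ethynyl group (-C#CH), whose atoms satisfy every constraint of the query, so the pattern matches.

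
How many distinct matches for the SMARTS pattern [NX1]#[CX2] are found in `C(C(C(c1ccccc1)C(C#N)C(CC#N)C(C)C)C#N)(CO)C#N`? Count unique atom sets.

4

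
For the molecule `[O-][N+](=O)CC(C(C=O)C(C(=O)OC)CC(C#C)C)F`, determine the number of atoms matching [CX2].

2

Check the 19 heavy atoms by environment: 8× C (X4) → no; 2× C (X3) → no; 3× O (X1) → no; 1× O (X2) → no; 1× F (X1) → no; 1× N (charge +1, X3) → no; 1× O (charge -1, X1) → no; 2× C (X2) → match.
That gives 2 matching atoms.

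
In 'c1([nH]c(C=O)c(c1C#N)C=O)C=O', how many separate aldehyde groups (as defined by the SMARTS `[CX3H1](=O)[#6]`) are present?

[CX3H1](=O)[#6] is the SMARTS for an aldehyde: an sp2 carbon with one H, double-bonded to O and single-bonded to carbon.
The molecule carries 3 separate instances of an aldehyde (-CHO) meeting every constraint; each maps to a distinct set of atoms, giving 3 matches.

3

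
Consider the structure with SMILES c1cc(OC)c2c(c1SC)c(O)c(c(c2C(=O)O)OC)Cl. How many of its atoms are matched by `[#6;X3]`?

11

Check the 21 heavy atoms by environment: 10× c (aromatic, X3) → match; 1× C (X3) → match; 1× O (X1) → no; 4× O (X2) → no; 1× S (X2) → no; 3× C (X4) → no; 1× Cl (X1) → no.
Summing the matching environments: 10 + 1 = 11 matching atoms.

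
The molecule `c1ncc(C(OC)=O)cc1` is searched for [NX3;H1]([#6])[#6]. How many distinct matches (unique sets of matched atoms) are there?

[NX3;H1]([#6])[#6] is the SMARTS for a secondary amine: a trivalent nitrogen with one H, bonded to two carbons.
No fragment in the molecule satisfies every constraint, giving 0 matches.

0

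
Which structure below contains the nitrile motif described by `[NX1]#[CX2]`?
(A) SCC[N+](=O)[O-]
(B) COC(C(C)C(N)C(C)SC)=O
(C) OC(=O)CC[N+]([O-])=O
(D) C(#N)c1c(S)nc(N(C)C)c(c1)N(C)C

[NX1]#[CX2] describes a nitrogen triple-bonded to a two-connected carbon (a nitrile).
(A) has a nitro group (-[N+](=O)[O-]) but there is no C#N triple bond.
(B) has a primary amino group (-NH2) but the nitrogen is NX3 (three connections), not NX1 triple-bonded.
(C) has a nitro group (-[N+](=O)[O-]) but there is no C#N triple bond.
(D) contains a nitrile (-C#N), which satisfies every atom and bond constraint.
So the answer is (D).

D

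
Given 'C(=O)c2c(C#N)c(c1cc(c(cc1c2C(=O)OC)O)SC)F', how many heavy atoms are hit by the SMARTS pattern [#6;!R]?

Check the 22 heavy atoms by environment: 10× c (aromatic, in 6-ring) → no; 5× C (acyclic) → match; 4× O (acyclic) → no; 1× S (acyclic) → no; 1× N (acyclic) → no; 1× F (acyclic) → no.
That gives 5 matching atoms.

5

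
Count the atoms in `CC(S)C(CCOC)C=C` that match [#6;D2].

3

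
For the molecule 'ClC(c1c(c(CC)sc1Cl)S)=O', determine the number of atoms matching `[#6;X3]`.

5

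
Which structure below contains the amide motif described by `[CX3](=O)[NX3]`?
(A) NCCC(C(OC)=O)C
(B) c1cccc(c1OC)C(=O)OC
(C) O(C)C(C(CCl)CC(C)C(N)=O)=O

C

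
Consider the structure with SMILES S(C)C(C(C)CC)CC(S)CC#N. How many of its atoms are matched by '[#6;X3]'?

Check the 13 heavy atoms by environment: 9× C (X4) → no; 2× S (X2) → no; 1× C (X2) → no; 1× N (X1) → no.
No environment satisfies the query, so 0 matching atoms.

0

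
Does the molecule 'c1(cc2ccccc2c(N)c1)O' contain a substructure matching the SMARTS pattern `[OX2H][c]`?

Yes

The pattern [OX2H][c] describes a hydroxyl oxygen attached to an aromatic carbon — a phenol.
The molecule carries a hydroxyl group (-OH), whose atoms satisfy every constraint of the query, so the pattern matches.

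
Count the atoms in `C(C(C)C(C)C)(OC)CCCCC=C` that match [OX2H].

0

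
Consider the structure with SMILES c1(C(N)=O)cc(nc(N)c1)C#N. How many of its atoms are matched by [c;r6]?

5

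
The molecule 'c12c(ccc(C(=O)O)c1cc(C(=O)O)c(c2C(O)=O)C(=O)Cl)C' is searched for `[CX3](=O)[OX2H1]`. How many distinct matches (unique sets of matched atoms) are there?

3

[CX3](=O)[OX2H1] is the SMARTS for a carboxylic acid: an sp2 carbon double-bonded to O and single-bonded to an -OH oxygen.
The molecule carries 3 separate instances of a carboxylic acid group (-C(=O)OH) meeting every constraint; each maps to a distinct set of atoms, giving 3 matches.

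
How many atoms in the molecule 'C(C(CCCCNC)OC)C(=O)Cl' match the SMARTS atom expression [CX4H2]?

5

Check the 13 heavy atoms by environment: 5× C (H2, X4) → match; 1× C (H1, X4) → no; 1× C (H0, X3) → no; 1× O (H0, X1) → no; 1× Cl (H0, X1) → no; 1× N (H1, X3) → no; 2× C (H3, X4) → no; 1× O (H0, X2) → no.
That gives 5 matching atoms.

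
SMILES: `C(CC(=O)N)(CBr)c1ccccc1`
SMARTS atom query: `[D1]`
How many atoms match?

The query [D1] means: atom with exactly one heavy-atom neighbour (degree 1).
Check the 13 heavy atoms by environment: 2× C (D2) → no; 2× C (D3) → no; 1× O (D1) → match; 1× N (D1) → match; 1× Br (D1) → match; 1× c (aromatic, D3) → no; 5× c (aromatic, D2) → no.
Summing the matching environments: 1 + 1 + 1 = 3 matching atoms.

3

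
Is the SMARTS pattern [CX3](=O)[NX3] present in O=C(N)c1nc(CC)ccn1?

The pattern [CX3](=O)[NX3] describes a carbonyl carbon bonded to a trivalent nitrogen — an amide.
The molecule carries a primary amide (-C(=O)NH2), whose atoms satisfy every constraint of the query, so the pattern matches.

Yes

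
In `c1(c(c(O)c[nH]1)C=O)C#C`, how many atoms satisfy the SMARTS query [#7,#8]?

Check the 10 heavy atoms by environment: 1× n (aromatic) → match; 4× c (aromatic) → no; 2× O → match; 3× C → no.
Summing the matching environments: 1 + 2 = 3 matching atoms.

3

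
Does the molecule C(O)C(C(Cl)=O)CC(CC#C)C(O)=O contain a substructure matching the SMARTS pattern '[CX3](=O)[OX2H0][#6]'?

No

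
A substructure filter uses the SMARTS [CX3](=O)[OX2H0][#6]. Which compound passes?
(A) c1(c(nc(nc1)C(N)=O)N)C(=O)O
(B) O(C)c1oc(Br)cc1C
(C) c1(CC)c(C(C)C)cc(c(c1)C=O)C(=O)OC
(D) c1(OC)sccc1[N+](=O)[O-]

C

[CX3](=O)[OX2H0][#6] describes a carbonyl carbon bonded to an oxygen that is itself bonded to carbon (no H on that O) (an ester).
(A) has a carboxylic acid group (-C(=O)OH) but the singly-bonded O carries H (OX2H1, not H0).
(B) has a methoxy ether (-OCH3) but the ether oxygen is not adjacent to a C=O carbon.
(C) contains a methyl-ester group (-C(=O)OCH3), which satisfies every atom and bond constraint.
(D) has a methoxy ether (-OCH3) but the ether oxygen is not adjacent to a C=O carbon.
So the answer is (C).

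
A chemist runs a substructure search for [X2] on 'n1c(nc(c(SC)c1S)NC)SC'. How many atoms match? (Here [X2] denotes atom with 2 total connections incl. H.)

The query [X2] means: any atom with exactly two total connections (bonds + H).
Check the 13 heavy atoms by environment: 2× n (aromatic, X2) → match; 4× c (aromatic, X3) → no; 1× N (X3) → no; 3× C (X4) → no; 3× S (X2) → match.
Summing the matching environments: 2 + 3 = 5 matching atoms.

5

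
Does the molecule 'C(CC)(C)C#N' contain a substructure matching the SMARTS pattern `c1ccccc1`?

No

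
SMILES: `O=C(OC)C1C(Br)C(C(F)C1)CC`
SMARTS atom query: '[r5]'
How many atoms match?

5

The query [r5] means: r5 matches atoms in a five-membered ring.
Check the 13 heavy atoms by environment: 5× C (in 5-ring) → match; 4× C (acyclic) → no; 2× O (acyclic) → no; 1× F (acyclic) → no; 1× Br (acyclic) → no.
That gives 5 matching atoms.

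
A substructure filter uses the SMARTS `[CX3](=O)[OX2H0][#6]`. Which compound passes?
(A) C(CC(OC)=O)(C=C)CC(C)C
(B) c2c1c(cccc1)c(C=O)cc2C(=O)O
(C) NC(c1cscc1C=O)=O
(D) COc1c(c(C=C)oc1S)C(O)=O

A

[CX3](=O)[OX2H0][#6] describes a carbonyl carbon bonded to an oxygen that is itself bonded to carbon (no H on that O) (an ester).
(A) contains a methyl-ester group (-C(=O)OCH3), which satisfies every atom and bond constraint.
(B) has a carboxylic acid group (-C(=O)OH) but the singly-bonded O carries H (OX2H1, not H0).
(C) has a primary amide (-C(=O)NH2) but the carbonyl is bonded to N, not to an O-C linkage.
(D) has a methoxy ether (-OCH3) but the ether oxygen is not adjacent to a C=O carbon.
So the answer is (A).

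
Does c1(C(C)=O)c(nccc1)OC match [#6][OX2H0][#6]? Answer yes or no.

The pattern [#6][OX2H0][#6] describes an aliphatic oxygen bridging two carbons with no H on the oxygen — an ether.
The molecule carries a methoxy ether (-OCH3), whose atoms satisfy every constraint of the query, so the pattern matches.

Yes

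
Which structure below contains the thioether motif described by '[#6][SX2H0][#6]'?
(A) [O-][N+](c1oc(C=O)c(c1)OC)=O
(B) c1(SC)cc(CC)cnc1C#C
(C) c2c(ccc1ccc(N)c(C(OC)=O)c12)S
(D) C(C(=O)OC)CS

B

[#6][SX2H0][#6] describes an aliphatic sulfur bridging two carbons with no H on the sulfur (a thioether).
(A) has a methoxy ether (-OCH3) but the bridging atom is O, not S.
(B) contains a methylthio ether (-SCH3), which satisfies every atom and bond constraint.
(C) has a thiol (-SH) but the sulfur has H1, not H0 bridging two carbons.
(D) has a thiol (-SH) but the sulfur has H1, not H0 bridging two carbons.
So the answer is (B).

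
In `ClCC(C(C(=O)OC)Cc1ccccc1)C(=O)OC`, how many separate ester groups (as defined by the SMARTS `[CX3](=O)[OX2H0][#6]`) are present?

[CX3](=O)[OX2H0][#6] is the SMARTS for an ester: a carbonyl carbon bonded to an oxygen that is itself bonded to carbon (no H on that O).
The molecule carries 2 separate instances of a methyl-ester group (-C(=O)OCH3) meeting every constraint; each maps to a distinct set of atoms, giving 2 matches.

2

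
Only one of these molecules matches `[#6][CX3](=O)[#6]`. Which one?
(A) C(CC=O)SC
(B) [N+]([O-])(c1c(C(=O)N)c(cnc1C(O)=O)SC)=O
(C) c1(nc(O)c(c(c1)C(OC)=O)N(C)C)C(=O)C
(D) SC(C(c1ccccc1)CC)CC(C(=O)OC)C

[#6][CX3](=O)[#6] describes a carbonyl carbon (no H) flanked by two carbons (a ketone).
(A) has an aldehyde (-CHO) but the carbonyl carbon has H1, so it is not flanked by two carbons.
(B) has a primary amide (-C(=O)NH2) but one neighbour of the carbonyl carbon is N, not C.
(C) contains an acetyl/ketone group (-C(=O)CH3), which satisfies every atom and bond constraint.
(D) has a methyl-ester group (-C(=O)OCH3) but one neighbour of the carbonyl carbon is O, not C.
So the answer is (C).

C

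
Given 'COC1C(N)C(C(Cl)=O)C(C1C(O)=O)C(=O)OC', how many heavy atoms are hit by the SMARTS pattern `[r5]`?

Check the 18 heavy atoms by environment: 5× C (in 5-ring) → match; 5× C (acyclic) → no; 6× O (acyclic) → no; 1× N (acyclic) → no; 1× Cl (acyclic) → no.
That gives 5 matching atoms.

5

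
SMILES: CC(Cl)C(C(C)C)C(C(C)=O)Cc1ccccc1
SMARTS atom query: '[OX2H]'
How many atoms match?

The query [OX2H] means: aliphatic oxygen with two connections, one of which is H — an -OH oxygen.
Check the 18 heavy atoms by environment: 1× C (H2, X4) → no; 4× C (H1, X4) → no; 4× C (H3, X4) → no; 1× Cl (H0, X1) → no; 1× c (aromatic, H0, X3) → no; 5× c (aromatic, H1, X3) → no; 1× C (H0, X3) → no; 1× O (H0, X1) → no.
No environment satisfies the query, so 0 matching atoms.

0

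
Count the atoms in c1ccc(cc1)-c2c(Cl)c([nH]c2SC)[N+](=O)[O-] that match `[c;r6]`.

6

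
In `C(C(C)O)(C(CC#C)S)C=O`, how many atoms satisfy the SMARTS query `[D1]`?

5

The query [D1] means: atom with exactly one heavy-atom neighbour (degree 1).
Check the 11 heavy atoms by environment: 2× C (D1) → match; 3× C (D3) → no; 3× C (D2) → no; 2× O (D1) → match; 1× S (D1) → match.
Summing the matching environments: 2 + 2 + 1 = 5 matching atoms.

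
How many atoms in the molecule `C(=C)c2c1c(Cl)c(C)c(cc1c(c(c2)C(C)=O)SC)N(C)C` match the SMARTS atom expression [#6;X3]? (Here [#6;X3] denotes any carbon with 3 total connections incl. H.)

The query [#6;X3] means: any carbon (aromatic or not) with three total connections.
Check the 22 heavy atoms by environment: 10× c (aromatic, X3) → match; 3× C (X3) → match; 1× O (X1) → no; 5× C (X4) → no; 1× Cl (X1) → no; 1× S (X2) → no; 1× N (X3) → no.
Summing the matching environments: 10 + 3 = 13 matching atoms.

13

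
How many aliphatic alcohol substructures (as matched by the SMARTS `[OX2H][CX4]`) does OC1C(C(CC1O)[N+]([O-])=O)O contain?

3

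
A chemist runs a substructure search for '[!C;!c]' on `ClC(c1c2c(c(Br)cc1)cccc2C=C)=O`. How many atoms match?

3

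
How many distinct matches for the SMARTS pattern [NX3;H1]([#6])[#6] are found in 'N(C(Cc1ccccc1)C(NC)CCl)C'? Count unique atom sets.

[NX3;H1]([#6])[#6] is the SMARTS for a secondary amine: a trivalent nitrogen with one H, bonded to two carbons.
The molecule carries 2 separate instances of an N-methylamino group (-NHCH3) meeting every constraint; each maps to a distinct set of atoms, giving 2 matches.

2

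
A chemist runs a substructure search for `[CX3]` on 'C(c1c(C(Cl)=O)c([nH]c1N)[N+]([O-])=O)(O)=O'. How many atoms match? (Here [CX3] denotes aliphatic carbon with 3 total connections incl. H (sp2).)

2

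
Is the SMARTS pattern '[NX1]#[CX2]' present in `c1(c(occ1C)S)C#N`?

Yes

The pattern [NX1]#[CX2] describes a nitrogen triple-bonded to a two-connected carbon — a nitrile.
The molecule carries a nitrile (-C#N), whose atoms satisfy every constraint of the query, so the pattern matches.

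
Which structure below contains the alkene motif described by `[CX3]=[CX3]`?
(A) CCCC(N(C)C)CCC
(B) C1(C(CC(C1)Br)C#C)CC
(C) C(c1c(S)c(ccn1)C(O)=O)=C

[CX3]=[CX3] describes a non-aromatic C=C double bond between two sp2 carbons (an alkene).
(A) has an ethyl group (-CH2CH3) but its C-C bond is a single bond between CX4 carbons, not CX3=CX3.
(B) has an ethyl group (-CH2CH3) but its C-C bond is a single bond between CX4 carbons, not CX3=CX3.
(C) contains a vinyl group (-CH=CH2), which satisfies every atom and bond constraint.
So the answer is (C).

C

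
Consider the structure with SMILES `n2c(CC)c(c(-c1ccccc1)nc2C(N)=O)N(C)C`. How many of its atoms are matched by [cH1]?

The query [cH1] means: aromatic carbon bearing exactly one hydrogen.
Check the 20 heavy atoms by environment: 2× n (aromatic, H0) → no; 5× c (aromatic, H0) → no; 1× C (H0) → no; 1× O (H0) → no; 1× N (H2) → no; 1× N (H0) → no; 3× C (H3) → no; 1× C (H2) → no; 5× c (aromatic, H1) → match.
That gives 5 matching atoms.

5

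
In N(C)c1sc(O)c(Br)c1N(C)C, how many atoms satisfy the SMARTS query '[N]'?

2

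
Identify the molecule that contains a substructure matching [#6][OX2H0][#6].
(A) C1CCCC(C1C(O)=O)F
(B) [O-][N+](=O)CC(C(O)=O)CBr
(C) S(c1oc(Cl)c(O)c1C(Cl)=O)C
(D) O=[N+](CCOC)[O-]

[#6][OX2H0][#6] describes an aliphatic oxygen bridging two carbons with no H on the oxygen (an ether).
(A) has a carboxylic acid group (-C(=O)OH) but the -OH oxygen has H1; the =O is OX1, not OX2.
(B) has a carboxylic acid group (-C(=O)OH) but the -OH oxygen has H1; the =O is OX1, not OX2.
(C) has a hydroxyl group (-OH) but the oxygen has H1, not H0 bridging two carbons.
(D) contains a methoxy ether (-OCH3), which satisfies every atom and bond constraint.
So the answer is (D).

D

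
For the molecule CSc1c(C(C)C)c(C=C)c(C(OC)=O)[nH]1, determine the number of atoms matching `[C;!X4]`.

The query [C;!X4] means: aliphatic carbon that does not have four total connections.
Check the 16 heavy atoms by environment: 1× n (aromatic, X3) → no; 4× c (aromatic, X3) → no; 5× C (X4) → no; 3× C (X3) → match; 1× S (X2) → no; 1× O (X1) → no; 1× O (X2) → no.
That gives 3 matching atoms.

3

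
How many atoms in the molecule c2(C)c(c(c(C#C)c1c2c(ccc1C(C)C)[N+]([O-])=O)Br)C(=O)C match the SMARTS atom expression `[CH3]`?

4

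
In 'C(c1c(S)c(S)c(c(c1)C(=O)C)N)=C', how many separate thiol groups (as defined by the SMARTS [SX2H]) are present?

[SX2H] is the SMARTS for a thiol: an aliphatic sulfur with two connections, one being H.
The molecule carries 2 separate instances of a thiol (-SH) meeting every constraint; each maps to a distinct set of atoms, giving 2 matches.

2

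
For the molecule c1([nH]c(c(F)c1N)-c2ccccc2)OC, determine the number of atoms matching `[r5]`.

5

Check the 15 heavy atoms by environment: 1× n (aromatic, in 5-ring) → match; 4× c (aromatic, in 5-ring) → match; 1× F (acyclic) → no; 6× c (aromatic, in 6-ring) → no; 1× O (acyclic) → no; 1× C (acyclic) → no; 1× N (acyclic) → no.
Summing the matching environments: 1 + 4 = 5 matching atoms.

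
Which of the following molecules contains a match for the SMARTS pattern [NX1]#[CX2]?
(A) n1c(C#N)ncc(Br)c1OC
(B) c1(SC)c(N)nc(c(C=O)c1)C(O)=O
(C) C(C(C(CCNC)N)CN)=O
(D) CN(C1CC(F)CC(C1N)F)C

[NX1]#[CX2] describes a nitrogen triple-bonded to a two-connected carbon (a nitrile).
(A) contains a nitrile (-C#N), which satisfies every atom and bond constraint.
(B) has a primary amino group (-NH2) but the nitrogen is NX3 (three connections), not NX1 triple-bonded.
(C) has a primary amino group (-NH2) but the nitrogen is NX3 (three connections), not NX1 triple-bonded.
(D) has a primary amino group (-NH2) but the nitrogen is NX3 (three connections), not NX1 triple-bonded.
So the answer is (A).

A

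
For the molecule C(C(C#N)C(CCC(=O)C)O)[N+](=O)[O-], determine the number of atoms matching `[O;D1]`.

The query [O;D1] means: aliphatic oxygen bonded to exactly one heavy atom.
Check the 14 heavy atoms by environment: 4× C (D2) → no; 3× C (D3) → no; 1× N (D1) → no; 3× O (D1) → match; 1× C (D1) → no; 1× N (charge +1, D3) → no; 1× O (charge -1, D1) → match.
Summing the matching environments: 3 + 1 = 4 matching atoms.

4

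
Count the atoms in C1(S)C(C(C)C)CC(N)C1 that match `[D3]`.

Check the 10 heavy atoms by environment: 4× C (D3) → match; 2× C (D2) → no; 1× N (D1) → no; 2× C (D1) → no; 1× S (D1) → no.
That gives 4 matching atoms.

4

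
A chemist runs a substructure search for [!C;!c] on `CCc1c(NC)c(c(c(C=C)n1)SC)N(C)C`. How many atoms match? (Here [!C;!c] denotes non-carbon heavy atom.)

4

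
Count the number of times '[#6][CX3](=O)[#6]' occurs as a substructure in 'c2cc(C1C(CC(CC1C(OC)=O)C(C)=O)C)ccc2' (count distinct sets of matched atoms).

1

[#6][CX3](=O)[#6] is the SMARTS for a ketone: a carbonyl carbon (no H) flanked by two carbons.
Exactly one fragment in the molecule meets all constraints, giving 1 match.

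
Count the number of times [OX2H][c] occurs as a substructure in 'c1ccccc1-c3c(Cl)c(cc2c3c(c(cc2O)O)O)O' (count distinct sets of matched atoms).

4

[OX2H][c] is the SMARTS for a phenol: a hydroxyl oxygen attached to an aromatic carbon.
The molecule carries 4 separate instances of a hydroxyl group (-OH) meeting every constraint; each maps to a distinct set of atoms, giving 4 matches.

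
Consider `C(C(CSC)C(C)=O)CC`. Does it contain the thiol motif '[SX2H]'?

No

The pattern [SX2H] describes an aliphatic sulfur with two connections, one being H — a thiol.
The closest candidate here is a methylthio ether (-SCH3), but the sulfur has H0 (bonded to two carbons), not H1. No other fragment satisfies the full query, so there is no match.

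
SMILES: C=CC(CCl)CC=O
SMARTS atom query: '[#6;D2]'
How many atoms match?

4

The query [#6;D2] means: any carbon bonded to exactly two heavy atoms.
Check the 8 heavy atoms by environment: 4× C (D2) → match; 1× C (D3) → no; 1× C (D1) → no; 1× Cl (D1) → no; 1× O (D1) → no.
That gives 4 matching atoms.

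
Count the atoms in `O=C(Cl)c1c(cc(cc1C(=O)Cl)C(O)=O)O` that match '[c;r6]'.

The query [c;r6] means: aromatic carbon that belongs to a six-membered ring.
Check the 16 heavy atoms by environment: 6× c (aromatic, in 6-ring) → match; 3× C (acyclic) → no; 5× O (acyclic) → no; 2× Cl (acyclic) → no.
That gives 6 matching atoms.

6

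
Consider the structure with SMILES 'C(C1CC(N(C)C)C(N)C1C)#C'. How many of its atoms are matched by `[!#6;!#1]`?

2

The query [!#6;!#1] means: not carbon and not hydrogen — any heteroatom.
Check the 12 heavy atoms by environment: 10× C → no; 2× N → match.
That gives 2 matching atoms.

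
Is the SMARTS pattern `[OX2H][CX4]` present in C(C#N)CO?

The pattern [OX2H][CX4] describes a hydroxyl oxygen bound to an sp3 (X4) carbon — an aliphatic alcohol.
The molecule carries a hydroxyl group (-OH), whose atoms satisfy every constraint of the query, so the pattern matches.

Yes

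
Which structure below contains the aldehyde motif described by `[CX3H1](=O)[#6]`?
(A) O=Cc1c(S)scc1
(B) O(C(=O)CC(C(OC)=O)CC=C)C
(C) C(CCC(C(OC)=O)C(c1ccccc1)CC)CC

[CX3H1](=O)[#6] describes an sp2 carbon with one H, double-bonded to O and single-bonded to carbon (an aldehyde).
(A) contains an aldehyde (-CHO), which satisfies every atom and bond constraint.
(B) has a methyl-ester group (-C(=O)OCH3) but the carbonyl carbon has H0, not H1.
(C) has a methyl-ester group (-C(=O)OCH3) but the carbonyl carbon has H0, not H1.
So the answer is (A).

A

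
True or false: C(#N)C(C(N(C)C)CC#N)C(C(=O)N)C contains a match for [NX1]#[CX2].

True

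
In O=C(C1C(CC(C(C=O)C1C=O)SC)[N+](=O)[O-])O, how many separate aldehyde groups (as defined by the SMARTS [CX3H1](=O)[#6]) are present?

2

[CX3H1](=O)[#6] is the SMARTS for an aldehyde: an sp2 carbon with one H, double-bonded to O and single-bonded to carbon.
The molecule carries 2 separate instances of an aldehyde (-CHO) meeting every constraint; each maps to a distinct set of atoms, giving 2 matches.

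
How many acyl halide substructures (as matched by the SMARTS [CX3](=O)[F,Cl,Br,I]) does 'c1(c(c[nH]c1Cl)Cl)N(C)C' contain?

0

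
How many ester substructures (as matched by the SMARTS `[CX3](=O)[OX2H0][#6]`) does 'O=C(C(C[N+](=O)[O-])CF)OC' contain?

[CX3](=O)[OX2H0][#6] is the SMARTS for an ester: a carbonyl carbon bonded to an oxygen that is itself bonded to carbon (no H on that O).
Exactly one fragment in the molecule meets all constraints, giving 1 match.

1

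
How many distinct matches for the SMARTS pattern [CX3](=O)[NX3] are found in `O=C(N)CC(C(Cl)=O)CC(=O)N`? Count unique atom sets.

2

[CX3](=O)[NX3] is the SMARTS for an amide: a carbonyl carbon bonded to a trivalent nitrogen.
The molecule carries 2 separate instances of a primary amide (-C(=O)NH2) meeting every constraint; each maps to a distinct set of atoms, giving 2 matches.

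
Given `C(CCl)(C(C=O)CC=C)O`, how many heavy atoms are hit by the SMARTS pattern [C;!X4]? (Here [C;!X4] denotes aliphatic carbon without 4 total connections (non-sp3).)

The query [C;!X4] means: aliphatic carbon that does not have four total connections.
Check the 10 heavy atoms by environment: 4× C (X4) → no; 1× Cl (X1) → no; 3× C (X3) → match; 1× O (X1) → no; 1× O (X2) → no.
That gives 3 matching atoms.

3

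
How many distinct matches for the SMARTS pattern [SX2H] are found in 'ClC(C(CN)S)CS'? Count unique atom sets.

2

[SX2H] is the SMARTS for a thiol: an aliphatic sulfur with two connections, one being H.
The molecule carries 2 separate instances of a thiol (-SH) meeting every constraint; each maps to a distinct set of atoms, giving 2 matches.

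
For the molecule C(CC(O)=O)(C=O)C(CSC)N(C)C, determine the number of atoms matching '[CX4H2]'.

The query [CX4H2] means: sp3 carbon (X4) with exactly two hydrogens.
Check the 14 heavy atoms by environment: 2× C (H2, X4) → match; 2× C (H1, X4) → no; 1× N (H0, X3) → no; 3× C (H3, X4) → no; 1× C (H1, X3) → no; 2× O (H0, X1) → no; 1× C (H0, X3) → no; 1× O (H1, X2) → no; 1× S (H0, X2) → no.
That gives 2 matching atoms.

2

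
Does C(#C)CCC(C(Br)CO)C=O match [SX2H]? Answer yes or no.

No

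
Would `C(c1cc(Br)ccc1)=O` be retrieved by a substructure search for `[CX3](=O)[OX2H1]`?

The pattern [CX3](=O)[OX2H1] describes an sp2 carbon double-bonded to O and single-bonded to an -OH oxygen — a carboxylic acid.
The closest candidate here is an aldehyde (-CHO), but there is no singly-bonded oxygen on the carbonyl carbon. No other fragment satisfies the full query, so there is no match.

No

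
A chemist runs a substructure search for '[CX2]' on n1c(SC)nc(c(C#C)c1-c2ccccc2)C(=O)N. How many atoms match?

2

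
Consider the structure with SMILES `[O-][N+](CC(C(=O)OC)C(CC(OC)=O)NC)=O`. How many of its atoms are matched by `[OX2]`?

The query [OX2] means: aliphatic oxygen with two total connections — ether, hydroxyl, or ester single-bond O.
Check the 17 heavy atoms by environment: 7× C (X4) → no; 2× C (X3) → no; 3× O (X1) → no; 2× O (X2) → match; 1× N (X3) → no; 1× N (charge +1, X3) → no; 1× O (charge -1, X1) → no.
That gives 2 matching atoms.

2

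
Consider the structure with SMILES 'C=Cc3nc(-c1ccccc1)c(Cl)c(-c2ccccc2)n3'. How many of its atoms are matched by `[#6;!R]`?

The query [#6;!R] means: carbon not in any ring.
Check the 21 heavy atoms by environment: 2× n (aromatic, in 6-ring) → no; 16× c (aromatic, in 6-ring) → no; 1× Cl (acyclic) → no; 2× C (acyclic) → match.
That gives 2 matching atoms.

2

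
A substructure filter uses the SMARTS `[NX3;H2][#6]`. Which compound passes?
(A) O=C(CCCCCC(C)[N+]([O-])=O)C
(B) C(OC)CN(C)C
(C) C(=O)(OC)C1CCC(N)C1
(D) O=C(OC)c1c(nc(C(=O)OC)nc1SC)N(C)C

[NX3;H2][#6] describes a trivalent nitrogen with two H attached to carbon (a primary amine).
(A) has a nitro group (-[N+](=O)[O-]) but the nitrogen is [N+] with no H, not NX3H2.
(B) has a dimethylamino group (-N(CH3)2) but the nitrogen has H0, not H2.
(C) contains a primary amino group (-NH2), which satisfies every atom and bond constraint.
(D) has a dimethylamino group (-N(CH3)2) but the nitrogen has H0, not H2.
So the answer is (C).

C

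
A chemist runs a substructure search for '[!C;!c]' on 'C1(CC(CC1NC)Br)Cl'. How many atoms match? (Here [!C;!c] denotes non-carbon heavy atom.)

3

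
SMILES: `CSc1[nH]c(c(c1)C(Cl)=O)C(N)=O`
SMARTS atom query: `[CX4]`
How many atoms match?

The query [CX4] means: C with X4: aliphatic carbon with exactly 4 total connections (bonds + H).
Check the 13 heavy atoms by environment: 1× n (aromatic, X3) → no; 4× c (aromatic, X3) → no; 2× C (X3) → no; 2× O (X1) → no; 1× N (X3) → no; 1× S (X2) → no; 1× C (X4) → match; 1× Cl (X1) → no.
That gives 1 matching atom.

1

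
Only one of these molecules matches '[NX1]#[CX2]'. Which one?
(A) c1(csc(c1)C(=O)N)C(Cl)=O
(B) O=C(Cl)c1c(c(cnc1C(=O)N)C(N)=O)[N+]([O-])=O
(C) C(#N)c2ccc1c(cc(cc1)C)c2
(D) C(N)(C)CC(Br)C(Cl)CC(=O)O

C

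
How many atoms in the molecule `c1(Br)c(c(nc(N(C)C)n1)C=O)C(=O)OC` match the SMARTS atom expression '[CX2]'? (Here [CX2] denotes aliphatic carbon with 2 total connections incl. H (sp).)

0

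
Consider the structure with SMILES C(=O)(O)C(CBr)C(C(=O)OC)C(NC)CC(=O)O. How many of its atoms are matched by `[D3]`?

6

The query [D3] means: atom with exactly three heavy-atom neighbours.
Check the 18 heavy atoms by environment: 2× C (D2) → no; 6× C (D3) → match; 1× Br (D1) → no; 5× O (D1) → no; 1× O (D2) → no; 2× C (D1) → no; 1× N (D2) → no.
That gives 6 matching atoms.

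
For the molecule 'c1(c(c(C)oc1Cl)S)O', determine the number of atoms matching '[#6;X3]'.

4

Check the 9 heavy atoms by environment: 1× o (aromatic, X2) → no; 4× c (aromatic, X3) → match; 1× Cl (X1) → no; 1× O (X2) → no; 1× C (X4) → no; 1× S (X2) → no.
That gives 4 matching atoms.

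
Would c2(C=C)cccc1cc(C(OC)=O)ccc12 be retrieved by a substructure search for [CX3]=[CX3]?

Yes

The pattern [CX3]=[CX3] describes a non-aromatic C=C double bond between two sp2 carbons — an alkene.
The molecule carries a vinyl group (-CH=CH2), whose atoms satisfy every constraint of the query, so the pattern matches.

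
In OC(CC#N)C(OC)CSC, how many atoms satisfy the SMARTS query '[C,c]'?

The query [C,c] means: comma = OR; matches aliphatic or aromatic carbon — same as #6.
Check the 11 heavy atoms by environment: 7× C → match; 1× S → no; 2× O → no; 1× N → no.
That gives 7 matching atoms.

7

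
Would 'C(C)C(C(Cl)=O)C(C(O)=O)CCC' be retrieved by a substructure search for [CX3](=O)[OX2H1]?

The pattern [CX3](=O)[OX2H1] describes an sp2 carbon double-bonded to O and single-bonded to an -OH oxygen — a carboxylic acid.
The molecule carries a carboxylic acid group (-C(=O)OH), whose atoms satisfy every constraint of the query, so the pattern matches.

Yes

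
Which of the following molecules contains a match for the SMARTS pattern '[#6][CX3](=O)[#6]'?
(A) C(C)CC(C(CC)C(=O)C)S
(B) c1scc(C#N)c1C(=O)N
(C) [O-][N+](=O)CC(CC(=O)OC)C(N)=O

A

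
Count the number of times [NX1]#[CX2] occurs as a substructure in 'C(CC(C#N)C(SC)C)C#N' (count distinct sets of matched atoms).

[NX1]#[CX2] is the SMARTS for a nitrile: a nitrogen triple-bonded to a two-connected carbon.
The molecule carries 2 separate instances of a nitrile (-C#N) meeting every constraint; each maps to a distinct set of atoms, giving 2 matches.

2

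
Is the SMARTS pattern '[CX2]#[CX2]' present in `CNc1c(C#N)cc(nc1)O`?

No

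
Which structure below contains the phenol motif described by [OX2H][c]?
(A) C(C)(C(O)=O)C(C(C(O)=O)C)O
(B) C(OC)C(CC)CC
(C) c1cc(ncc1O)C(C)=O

C

[OX2H][c] describes a hydroxyl oxygen attached to an aromatic carbon (a phenol).
(A) has a hydroxyl group (-OH) but the -OH is on an aliphatic carbon, not an aromatic c.
(B) has a methoxy ether (-OCH3) but the oxygen has H0, not H1.
(C) contains a hydroxyl group (-OH), which satisfies every atom and bond constraint.
So the answer is (C).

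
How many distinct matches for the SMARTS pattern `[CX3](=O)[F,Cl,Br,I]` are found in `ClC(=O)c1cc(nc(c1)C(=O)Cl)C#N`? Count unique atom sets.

2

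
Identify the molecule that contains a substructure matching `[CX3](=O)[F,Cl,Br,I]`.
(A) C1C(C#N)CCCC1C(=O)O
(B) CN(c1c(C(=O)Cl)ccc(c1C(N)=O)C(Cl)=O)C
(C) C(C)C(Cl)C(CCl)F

B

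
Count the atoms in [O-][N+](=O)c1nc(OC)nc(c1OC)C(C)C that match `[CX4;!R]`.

Check the 16 heavy atoms by environment: 2× n (aromatic, X2, in 6-ring) → no; 4× c (aromatic, X3, in 6-ring) → no; 2× O (X2, acyclic) → no; 5× C (X4, acyclic) → match; 1× N (charge +1, X3, acyclic) → no; 1× O (charge -1, X1, acyclic) → no; 1× O (X1, acyclic) → no.
That gives 5 matching atoms.

5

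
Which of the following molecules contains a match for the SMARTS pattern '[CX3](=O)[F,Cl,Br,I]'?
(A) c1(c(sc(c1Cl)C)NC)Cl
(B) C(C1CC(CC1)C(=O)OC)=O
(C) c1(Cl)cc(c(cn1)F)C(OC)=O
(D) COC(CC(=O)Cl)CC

[CX3](=O)[F,Cl,Br,I] describes a carbonyl carbon bonded to a halogen (an acyl halide).
(A) has a chloro substituent but the Cl is not on a carbonyl carbon.
(B) has a methyl-ester group (-C(=O)OCH3) but the carbonyl is bonded to -O-C, not to a halogen.
(C) has a methyl-ester group (-C(=O)OCH3) but the carbonyl is bonded to -O-C, not to a halogen.
(D) contains an acyl chloride (-C(=O)Cl), which satisfies every atom and bond constraint.
So the answer is (D).

D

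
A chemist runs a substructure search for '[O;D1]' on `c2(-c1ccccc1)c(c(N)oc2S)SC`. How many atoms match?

0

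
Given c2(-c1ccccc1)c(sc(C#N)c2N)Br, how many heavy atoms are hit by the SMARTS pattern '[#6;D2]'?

6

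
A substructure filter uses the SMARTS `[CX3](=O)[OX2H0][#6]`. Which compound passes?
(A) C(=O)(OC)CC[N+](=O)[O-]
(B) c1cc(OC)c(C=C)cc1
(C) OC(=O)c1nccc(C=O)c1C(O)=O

A

[CX3](=O)[OX2H0][#6] describes a carbonyl carbon bonded to an oxygen that is itself bonded to carbon (no H on that O) (an ester).
(A) contains a methyl-ester group (-C(=O)OCH3), which satisfies every atom and bond constraint.
(B) has a methoxy ether (-OCH3) but the ether oxygen is not adjacent to a C=O carbon.
(C) has a carboxylic acid group (-C(=O)OH) but the singly-bonded O carries H (OX2H1, not H0).
So the answer is (A).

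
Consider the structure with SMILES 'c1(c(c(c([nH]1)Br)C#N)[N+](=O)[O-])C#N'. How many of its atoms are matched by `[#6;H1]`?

0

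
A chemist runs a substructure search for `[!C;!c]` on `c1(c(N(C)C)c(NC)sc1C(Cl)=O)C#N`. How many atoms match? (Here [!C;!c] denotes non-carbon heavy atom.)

The query [!C;!c] means: neither aliphatic nor aromatic carbon — same as [!#6].
Check the 15 heavy atoms by environment: 1× s (aromatic) → match; 4× c (aromatic) → no; 3× N → match; 5× C → no; 1× O → match; 1× Cl → match.
Summing the matching environments: 1 + 3 + 1 + 1 = 6 matching atoms.

6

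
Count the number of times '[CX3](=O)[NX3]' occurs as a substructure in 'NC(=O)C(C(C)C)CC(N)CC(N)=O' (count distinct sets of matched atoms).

2

[CX3](=O)[NX3] is the SMARTS for an amide: a carbonyl carbon bonded to a trivalent nitrogen.
The molecule carries 2 separate instances of a primary amide (-C(=O)NH2) meeting every constraint; each maps to a distinct set of atoms, giving 2 matches.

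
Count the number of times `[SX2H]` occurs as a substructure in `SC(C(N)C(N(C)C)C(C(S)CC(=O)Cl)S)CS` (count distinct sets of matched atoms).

[SX2H] is the SMARTS for a thiol: an aliphatic sulfur with two connections, one being H.
The molecule carries 4 separate instances of a thiol (-SH) meeting every constraint; each maps to a distinct set of atoms, giving 4 matches.

4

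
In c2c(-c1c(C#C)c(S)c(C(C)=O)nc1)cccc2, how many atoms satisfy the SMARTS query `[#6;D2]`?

The query [#6;D2] means: any carbon bonded to exactly two heavy atoms.
Check the 18 heavy atoms by environment: 1× n (aromatic, D2) → no; 6× c (aromatic, D2) → match; 5× c (aromatic, D3) → no; 1× C (D3) → no; 1× O (D1) → no; 2× C (D1) → no; 1× C (D2) → match; 1× S (D1) → no.
Summing the matching environments: 6 + 1 = 7 matching atoms.

7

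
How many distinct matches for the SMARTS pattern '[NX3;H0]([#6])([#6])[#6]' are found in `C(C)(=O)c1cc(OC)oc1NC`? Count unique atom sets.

[NX3;H0]([#6])([#6])[#6] is the SMARTS for a tertiary amine: a trivalent nitrogen with no H, bonded to three carbons.
The molecule has an N-methylamino group (-NHCH3), but the nitrogen still has one H (H1), not H0; nothing else fits, so there are 0 matches.

0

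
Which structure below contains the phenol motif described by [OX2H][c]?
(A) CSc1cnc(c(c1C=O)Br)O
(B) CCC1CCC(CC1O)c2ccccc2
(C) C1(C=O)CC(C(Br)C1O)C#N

A

[OX2H][c] describes a hydroxyl oxygen attached to an aromatic carbon (a phenol).
(A) contains a hydroxyl group (-OH), which satisfies every atom and bond constraint.
(B) has a hydroxyl group (-OH) but the -OH is on an aliphatic carbon, not an aromatic c.
(C) has a hydroxyl group (-OH) but the -OH is on an aliphatic carbon, not an aromatic c.
So the answer is (A).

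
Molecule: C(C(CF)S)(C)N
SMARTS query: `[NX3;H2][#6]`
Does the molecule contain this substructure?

The pattern [NX3;H2][#6] describes a trivalent nitrogen with two H attached to carbon — a primary amine.
The molecule carries a primary amino group (-NH2), whose atoms satisfy every constraint of the query, so the pattern matches.

Yes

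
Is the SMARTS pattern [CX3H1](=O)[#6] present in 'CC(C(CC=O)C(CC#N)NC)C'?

Yes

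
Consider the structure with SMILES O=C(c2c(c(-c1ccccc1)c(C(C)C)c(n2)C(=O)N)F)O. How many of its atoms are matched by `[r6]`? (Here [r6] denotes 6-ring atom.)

The query [r6] means: r6 matches atoms in a six-membered ring.
Check the 22 heavy atoms by environment: 1× n (aromatic, in 6-ring) → match; 11× c (aromatic, in 6-ring) → match; 5× C (acyclic) → no; 3× O (acyclic) → no; 1× N (acyclic) → no; 1× F (acyclic) → no.
Summing the matching environments: 1 + 11 = 12 matching atoms.

12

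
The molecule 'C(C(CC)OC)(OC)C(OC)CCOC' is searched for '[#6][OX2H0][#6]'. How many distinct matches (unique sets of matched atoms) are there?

4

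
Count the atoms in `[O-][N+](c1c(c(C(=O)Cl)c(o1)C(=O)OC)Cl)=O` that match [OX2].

Check the 16 heavy atoms by environment: 1× o (aromatic, X2) → no; 4× c (aromatic, X3) → no; 2× C (X3) → no; 3× O (X1) → no; 1× O (X2) → match; 1× C (X4) → no; 1× N (charge +1, X3) → no; 1× O (charge -1, X1) → no; 2× Cl (X1) → no.
That gives 1 matching atom.

1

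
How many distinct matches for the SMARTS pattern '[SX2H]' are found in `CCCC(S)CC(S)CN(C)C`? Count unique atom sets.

[SX2H] is the SMARTS for a thiol: an aliphatic sulfur with two connections, one being H.
The molecule carries 2 separate instances of a thiol (-SH) meeting every constraint; each maps to a distinct set of atoms, giving 2 matches.

2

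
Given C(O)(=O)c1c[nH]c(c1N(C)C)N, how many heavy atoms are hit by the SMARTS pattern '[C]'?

3

The query [C] means: uppercase C matches aliphatic (non-aromatic) carbon only.
Check the 12 heavy atoms by environment: 1× n (aromatic) → no; 4× c (aromatic) → no; 2× N → no; 3× C → match; 2× O → no.
That gives 3 matching atoms.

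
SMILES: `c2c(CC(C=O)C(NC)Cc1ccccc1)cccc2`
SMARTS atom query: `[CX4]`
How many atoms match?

Check the 20 heavy atoms by environment: 5× C (X4) → match; 1× N (X3) → no; 1× C (X3) → no; 1× O (X1) → no; 12× c (aromatic, X3) → no.
That gives 5 matching atoms.

5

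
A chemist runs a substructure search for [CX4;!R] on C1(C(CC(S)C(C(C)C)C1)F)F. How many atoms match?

The query [CX4;!R] means: aliphatic carbon with four total connections, not in a ring.
Check the 12 heavy atoms by environment: 6× C (X4, in 6-ring) → no; 2× F (X1, acyclic) → no; 3× C (X4, acyclic) → match; 1× S (X2, acyclic) → no.
That gives 3 matching atoms.

3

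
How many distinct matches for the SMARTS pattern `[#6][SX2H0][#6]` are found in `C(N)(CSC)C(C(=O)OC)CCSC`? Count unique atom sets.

2

[#6][SX2H0][#6] is the SMARTS for a thioether: an aliphatic sulfur bridging two carbons with no H on the sulfur.
The molecule carries 2 separate instances of a methylthio ether (-SCH3) meeting every constraint; each maps to a distinct set of atoms, giving 2 matches.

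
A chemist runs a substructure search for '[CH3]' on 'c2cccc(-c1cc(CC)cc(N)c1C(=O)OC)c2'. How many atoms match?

2

The query [CH3] means: aliphatic carbon with exactly three hydrogens.
Check the 19 heavy atoms by environment: 5× c (aromatic, H0) → no; 7× c (aromatic, H1) → no; 1× N (H2) → no; 1× C (H2) → no; 2× C (H3) → match; 1× C (H0) → no; 2× O (H0) → no.
That gives 2 matching atoms.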